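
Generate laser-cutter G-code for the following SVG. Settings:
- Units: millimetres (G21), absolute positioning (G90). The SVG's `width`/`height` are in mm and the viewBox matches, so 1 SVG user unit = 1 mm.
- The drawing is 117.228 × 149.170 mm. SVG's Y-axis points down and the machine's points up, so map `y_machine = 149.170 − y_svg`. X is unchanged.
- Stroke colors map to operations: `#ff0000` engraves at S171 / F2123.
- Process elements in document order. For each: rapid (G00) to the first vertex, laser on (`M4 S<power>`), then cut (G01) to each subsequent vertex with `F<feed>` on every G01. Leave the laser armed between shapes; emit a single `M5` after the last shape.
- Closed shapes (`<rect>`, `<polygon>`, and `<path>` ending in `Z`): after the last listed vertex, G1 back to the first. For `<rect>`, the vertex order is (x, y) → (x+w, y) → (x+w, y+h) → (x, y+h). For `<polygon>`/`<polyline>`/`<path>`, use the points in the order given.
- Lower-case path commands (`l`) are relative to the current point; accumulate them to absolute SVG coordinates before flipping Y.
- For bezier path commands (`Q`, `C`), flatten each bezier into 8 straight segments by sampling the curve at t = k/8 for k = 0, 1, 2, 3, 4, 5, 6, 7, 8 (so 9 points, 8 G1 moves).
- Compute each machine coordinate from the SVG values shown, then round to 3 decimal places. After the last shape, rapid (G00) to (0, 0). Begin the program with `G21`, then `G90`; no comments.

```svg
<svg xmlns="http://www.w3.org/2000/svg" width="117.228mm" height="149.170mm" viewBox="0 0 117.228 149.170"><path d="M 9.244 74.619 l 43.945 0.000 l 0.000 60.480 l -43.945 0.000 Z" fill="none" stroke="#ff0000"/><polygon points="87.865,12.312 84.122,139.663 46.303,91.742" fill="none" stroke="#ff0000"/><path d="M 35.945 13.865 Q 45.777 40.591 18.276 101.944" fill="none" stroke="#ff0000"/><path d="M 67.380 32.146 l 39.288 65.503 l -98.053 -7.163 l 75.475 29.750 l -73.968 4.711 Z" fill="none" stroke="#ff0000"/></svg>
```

G21
G90
G00 X9.244 Y74.551
M4 S171
G01 X53.189 Y74.551 F2123
G01 X53.189 Y14.071 F2123
G01 X9.244 Y14.071 F2123
G01 X9.244 Y74.551 F2123
G00 X87.865 Y136.858
M4 S171
G01 X84.122 Y9.507 F2123
G01 X46.303 Y57.428 F2123
G01 X87.865 Y136.858 F2123
G00 X35.945 Y135.305
M4 S171
G01 X37.820 Y128.082 F2123
G01 X38.528 Y119.778 F2123
G01 X38.069 Y110.391 F2123
G01 X36.444 Y99.922 F2123
G01 X33.652 Y88.371 F2123
G01 X29.693 Y75.738 F2123
G01 X24.568 Y62.023 F2123
G01 X18.276 Y47.226 F2123
G00 X67.380 Y117.024
M4 S171
G01 X106.668 Y51.521 F2123
G01 X8.615 Y58.684 F2123
G01 X84.090 Y28.934 F2123
G01 X10.122 Y24.223 F2123
G01 X67.380 Y117.024 F2123
M5
G00 X0.000 Y0.000

1 u = 1 mm; y_m = 149.170 − y.

[1] `<path>` rectangle, #ff0000→engrave S171 F2123: (9.244,74.551) → (53.189,74.551) → (53.189,14.071) → (9.244,14.071) → (9.244,74.551) (closed)

[2] `<polygon>` closed polygon, #ff0000→engrave S171 F2123: (87.865,136.858) → (84.122,9.507) → (46.303,57.428) → (87.865,136.858) (closed)

[3] `<path>` quadratic bezier, #ff0000→engrave S171 F2123: (35.945,135.305) → (37.820,128.082) → (38.528,119.778) → (38.069,110.391) → (36.444,99.922) → (33.652,88.371) → (29.693,75.738) → (24.568,62.023) → (18.276,47.226)

[4] `<path>` closed polygon, #ff0000→engrave S171 F2123: (67.380,117.024) → (106.668,51.521) → (8.615,58.684) → (84.090,28.934) → (10.122,24.223) → (67.380,117.024) (closed)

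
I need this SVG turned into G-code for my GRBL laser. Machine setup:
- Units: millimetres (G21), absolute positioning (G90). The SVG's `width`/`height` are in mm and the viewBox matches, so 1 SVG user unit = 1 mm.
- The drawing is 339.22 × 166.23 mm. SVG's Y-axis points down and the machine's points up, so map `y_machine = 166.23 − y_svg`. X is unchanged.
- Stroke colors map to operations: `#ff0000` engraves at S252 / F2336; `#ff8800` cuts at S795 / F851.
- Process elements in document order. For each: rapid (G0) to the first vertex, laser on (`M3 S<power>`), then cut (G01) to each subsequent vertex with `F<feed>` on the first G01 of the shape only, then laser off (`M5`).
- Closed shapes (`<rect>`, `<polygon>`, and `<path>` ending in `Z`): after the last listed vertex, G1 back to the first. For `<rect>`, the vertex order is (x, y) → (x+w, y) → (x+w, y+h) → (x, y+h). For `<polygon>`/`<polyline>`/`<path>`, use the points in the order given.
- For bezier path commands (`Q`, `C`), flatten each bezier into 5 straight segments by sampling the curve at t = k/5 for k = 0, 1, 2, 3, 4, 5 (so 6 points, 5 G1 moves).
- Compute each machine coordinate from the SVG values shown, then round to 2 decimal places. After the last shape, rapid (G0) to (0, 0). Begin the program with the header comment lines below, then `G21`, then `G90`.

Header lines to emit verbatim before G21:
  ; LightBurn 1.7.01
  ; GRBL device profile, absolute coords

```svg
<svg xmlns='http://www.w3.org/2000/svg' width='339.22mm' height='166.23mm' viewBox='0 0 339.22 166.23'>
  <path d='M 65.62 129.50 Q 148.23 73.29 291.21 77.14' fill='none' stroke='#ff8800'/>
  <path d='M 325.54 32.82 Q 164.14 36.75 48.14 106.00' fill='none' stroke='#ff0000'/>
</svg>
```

; LightBurn 1.7.01
; GRBL device profile, absolute coords
G21
G90
G0 X65.62 Y36.73
M3 S795
G01 X101.08 Y56.81 F851
G01 X141.37 Y72.09
G01 X186.49 Y82.56
G01 X236.43 Y88.23
G01 X291.21 Y89.09
M5
G0 X325.54 Y133.41
M3 S252
G01 X262.80 Y129.23 F2336
G01 X203.68 Y119.81
G01 X148.20 Y105.18
G01 X96.36 Y85.32
G01 X48.14 Y60.23
M5
G0 X0.00 Y0.00

viewBox `0 0 339.22 166.23` with mm width/height → 1 unit = 1 mm. Flip: y_m = 166.23 − y_svg.

**Shape 1** — `<path>` quadratic bezier, stroke `#ff8800` → cut (S795, F851). Control points (SVG): P0=(65.62,129.50), P1=(148.23,73.29), P2=(291.21,77.14); sampled at t=k/5. Machine vertices: (65.62,36.73) → (101.08,56.81) → (141.37,72.09) → (186.49,82.56) → (236.43,88.23) → (291.21,89.09). Open path.

**Shape 2** — `<path>` quadratic bezier, stroke `#ff0000` → engrave (S252, F2336). Control points (SVG): P0=(325.54,32.82), P1=(164.14,36.75), P2=(48.14,106.00); sampled at t=k/5. Machine vertices: (325.54,133.41) → (262.80,129.23) → (203.68,119.81) → (148.20,105.18) → (96.36,85.32) → (48.14,60.23). Open path.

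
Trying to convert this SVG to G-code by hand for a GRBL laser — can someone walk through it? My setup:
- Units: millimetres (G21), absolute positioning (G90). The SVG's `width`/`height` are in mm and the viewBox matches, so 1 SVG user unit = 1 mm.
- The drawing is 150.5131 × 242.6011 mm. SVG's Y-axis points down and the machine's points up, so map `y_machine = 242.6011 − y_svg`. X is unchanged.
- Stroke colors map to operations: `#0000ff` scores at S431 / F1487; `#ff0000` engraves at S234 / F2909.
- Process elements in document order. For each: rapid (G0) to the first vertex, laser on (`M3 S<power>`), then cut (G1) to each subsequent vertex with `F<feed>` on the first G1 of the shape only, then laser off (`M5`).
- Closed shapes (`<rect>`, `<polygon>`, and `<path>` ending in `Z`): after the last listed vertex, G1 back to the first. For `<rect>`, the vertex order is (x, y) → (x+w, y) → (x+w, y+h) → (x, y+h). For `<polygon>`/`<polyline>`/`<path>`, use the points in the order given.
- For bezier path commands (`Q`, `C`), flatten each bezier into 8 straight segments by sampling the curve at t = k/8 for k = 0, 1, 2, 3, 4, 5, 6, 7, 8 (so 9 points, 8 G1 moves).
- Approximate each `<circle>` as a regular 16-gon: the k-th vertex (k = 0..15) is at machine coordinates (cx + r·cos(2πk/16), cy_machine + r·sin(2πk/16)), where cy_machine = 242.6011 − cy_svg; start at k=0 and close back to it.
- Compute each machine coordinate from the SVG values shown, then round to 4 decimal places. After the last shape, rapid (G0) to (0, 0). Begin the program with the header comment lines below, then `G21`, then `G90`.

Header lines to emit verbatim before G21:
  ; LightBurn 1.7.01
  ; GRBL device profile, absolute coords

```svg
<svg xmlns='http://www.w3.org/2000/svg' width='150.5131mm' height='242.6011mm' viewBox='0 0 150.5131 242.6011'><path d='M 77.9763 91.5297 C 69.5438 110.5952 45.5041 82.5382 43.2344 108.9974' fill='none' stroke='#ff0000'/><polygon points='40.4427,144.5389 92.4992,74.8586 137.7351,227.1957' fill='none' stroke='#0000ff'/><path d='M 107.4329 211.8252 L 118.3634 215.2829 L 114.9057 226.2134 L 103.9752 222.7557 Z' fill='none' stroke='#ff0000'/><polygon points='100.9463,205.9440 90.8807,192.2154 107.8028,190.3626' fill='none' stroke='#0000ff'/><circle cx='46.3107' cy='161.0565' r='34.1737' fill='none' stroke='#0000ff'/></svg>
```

; LightBurn 1.7.01
; GRBL device profile, absolute coords
G21
G90
G0 X77.9763 Y151.0714
M3 S234
G1 X74.1555 Y145.9322 F2909
G1 X69.3096 Y144.0196
G1 X63.8765 Y144.1427
G1 X58.2943 Y145.1102
G1 X53.0010 Y145.7311
G1 X48.4345 Y144.8144
G1 X45.0330 Y141.1690
G1 X43.2344 Y133.6037
M5
G0 X40.4427 Y98.0622
M3 S431
G1 X92.4992 Y167.7425 F1487
G1 X137.7351 Y15.4054
G1 X40.4427 Y98.0622
M5
G0 X107.4329 Y30.7759
M3 S234
G1 X118.3634 Y27.3182 F2909
G1 X114.9057 Y16.3877
G1 X103.9752 Y19.8454
G1 X107.4329 Y30.7759
M5
G0 X100.9463 Y36.6571
M3 S431
G1 X90.8807 Y50.3857 F1487
G1 X107.8028 Y52.2385
G1 X100.9463 Y36.6571
M5
G0 X80.4844 Y81.5446
M3 S431
G1 X77.8831 Y94.6223 F1487
G1 X70.4752 Y105.7091
G1 X59.3884 Y113.1170
G1 X46.3107 Y115.7183
G1 X33.2330 Y113.1170
G1 X22.1462 Y105.7091
G1 X14.7383 Y94.6223
G1 X12.1370 Y81.5446
G1 X14.7383 Y68.4669
G1 X22.1462 Y57.3801
G1 X33.2330 Y49.9722
G1 X46.3107 Y47.3709
G1 X59.3884 Y49.9722
G1 X70.4752 Y57.3801
G1 X77.8831 Y68.4669
G1 X80.4844 Y81.5446
M5
G0 X0.0000 Y0.0000

1 u = 1 mm; y_m = 242.6011 − y.

[1] `<path>` cubic bezier, #ff0000→engrave S234 F2909: (77.9763,151.0714) → (74.1555,145.9322) → (69.3096,144.0196) → (63.8765,144.1427) → (58.2943,145.1102) → (53.0010,145.7311) → (48.4345,144.8144) → (45.0330,141.1690) → (43.2344,133.6037)

[2] `<polygon>` closed polygon, #0000ff→score S431 F1487: (40.4427,98.0622) → (92.4992,167.7425) → (137.7351,15.4054) → (40.4427,98.0622) (closed)

[3] `<path>` regular polygon, #ff0000→engrave S234 F2909: (107.4329,30.7759) → (118.3634,27.3182) → (114.9057,16.3877) → (103.9752,19.8454) → (107.4329,30.7759) (closed)

[4] `<polygon>` regular polygon, #0000ff→score S431 F1487: (100.9463,36.6571) → (90.8807,50.3857) → (107.8028,52.2385) → (100.9463,36.6571) (closed)

[5] `<circle>` circle, #0000ff→score S431 F1487: (80.4844,81.5446) → (77.8831,94.6223) → (70.4752,105.7091) → (59.3884,113.1170) → (46.3107,115.7183) → (33.2330,113.1170) → (22.1462,105.7091) → (14.7383,94.6223) → (12.1370,81.5446) → (14.7383,68.4669) → (22.1462,57.3801) → (33.2330,49.9722) → (46.3107,47.3709) → (59.3884,49.9722) → (70.4752,57.3801) → (77.8831,68.4669) → (80.4844,81.5446) (closed)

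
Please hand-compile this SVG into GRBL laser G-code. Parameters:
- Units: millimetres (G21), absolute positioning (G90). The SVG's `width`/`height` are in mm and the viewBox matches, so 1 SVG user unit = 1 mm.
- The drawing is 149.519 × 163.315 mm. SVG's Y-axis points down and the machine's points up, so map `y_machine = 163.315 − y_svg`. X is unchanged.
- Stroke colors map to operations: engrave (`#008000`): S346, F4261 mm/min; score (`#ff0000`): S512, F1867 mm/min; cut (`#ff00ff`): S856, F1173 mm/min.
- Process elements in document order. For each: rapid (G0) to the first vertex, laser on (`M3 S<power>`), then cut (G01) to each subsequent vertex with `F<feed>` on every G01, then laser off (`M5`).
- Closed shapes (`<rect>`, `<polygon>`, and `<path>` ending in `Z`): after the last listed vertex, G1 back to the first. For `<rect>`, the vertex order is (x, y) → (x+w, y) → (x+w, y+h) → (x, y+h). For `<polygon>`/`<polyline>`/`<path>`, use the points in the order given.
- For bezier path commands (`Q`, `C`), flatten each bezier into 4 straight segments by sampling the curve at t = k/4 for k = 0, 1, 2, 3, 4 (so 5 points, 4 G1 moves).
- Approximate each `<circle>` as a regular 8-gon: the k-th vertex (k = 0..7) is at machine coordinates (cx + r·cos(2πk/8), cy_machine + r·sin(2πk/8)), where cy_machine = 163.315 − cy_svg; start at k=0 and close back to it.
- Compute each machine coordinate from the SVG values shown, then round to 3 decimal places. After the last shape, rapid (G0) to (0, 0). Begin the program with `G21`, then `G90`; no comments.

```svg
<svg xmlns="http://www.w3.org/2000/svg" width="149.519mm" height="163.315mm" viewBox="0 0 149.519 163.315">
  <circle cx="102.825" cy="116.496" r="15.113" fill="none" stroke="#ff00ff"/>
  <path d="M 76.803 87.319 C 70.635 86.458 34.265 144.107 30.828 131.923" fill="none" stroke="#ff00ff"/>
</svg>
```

G21
G90
G0 X117.938 Y46.819
M3 S856
G01 X113.512 Y57.506 F1173
G01 X102.825 Y61.932 F1173
G01 X92.138 Y57.506 F1173
G01 X87.712 Y46.819 F1173
G01 X92.138 Y36.132 F1173
G01 X102.825 Y31.706 F1173
G01 X113.512 Y36.132 F1173
G01 X117.938 Y46.819 F1173
M5
G0 X76.803 Y75.996
M3 S856
G01 X67.501 Y67.676 F1173
G01 X52.791 Y49.448 F1173
G01 X38.594 Y33.342 F1173
G01 X30.828 Y31.392 F1173
M5
G0 X0.000 Y0.000

1 u = 1 mm; y_m = 163.315 − y.

[1] `<circle>` circle, #ff00ff→cut S856 F1173: (117.938,46.819) → (113.512,57.506) → (102.825,61.932) → (92.138,57.506) → (87.712,46.819) → (92.138,36.132) → (102.825,31.706) → (113.512,36.132) → (117.938,46.819) (closed)

[2] `<path>` cubic bezier, #ff00ff→cut S856 F1173: (76.803,75.996) → (67.501,67.676) → (52.791,49.448) → (38.594,33.342) → (30.828,31.392)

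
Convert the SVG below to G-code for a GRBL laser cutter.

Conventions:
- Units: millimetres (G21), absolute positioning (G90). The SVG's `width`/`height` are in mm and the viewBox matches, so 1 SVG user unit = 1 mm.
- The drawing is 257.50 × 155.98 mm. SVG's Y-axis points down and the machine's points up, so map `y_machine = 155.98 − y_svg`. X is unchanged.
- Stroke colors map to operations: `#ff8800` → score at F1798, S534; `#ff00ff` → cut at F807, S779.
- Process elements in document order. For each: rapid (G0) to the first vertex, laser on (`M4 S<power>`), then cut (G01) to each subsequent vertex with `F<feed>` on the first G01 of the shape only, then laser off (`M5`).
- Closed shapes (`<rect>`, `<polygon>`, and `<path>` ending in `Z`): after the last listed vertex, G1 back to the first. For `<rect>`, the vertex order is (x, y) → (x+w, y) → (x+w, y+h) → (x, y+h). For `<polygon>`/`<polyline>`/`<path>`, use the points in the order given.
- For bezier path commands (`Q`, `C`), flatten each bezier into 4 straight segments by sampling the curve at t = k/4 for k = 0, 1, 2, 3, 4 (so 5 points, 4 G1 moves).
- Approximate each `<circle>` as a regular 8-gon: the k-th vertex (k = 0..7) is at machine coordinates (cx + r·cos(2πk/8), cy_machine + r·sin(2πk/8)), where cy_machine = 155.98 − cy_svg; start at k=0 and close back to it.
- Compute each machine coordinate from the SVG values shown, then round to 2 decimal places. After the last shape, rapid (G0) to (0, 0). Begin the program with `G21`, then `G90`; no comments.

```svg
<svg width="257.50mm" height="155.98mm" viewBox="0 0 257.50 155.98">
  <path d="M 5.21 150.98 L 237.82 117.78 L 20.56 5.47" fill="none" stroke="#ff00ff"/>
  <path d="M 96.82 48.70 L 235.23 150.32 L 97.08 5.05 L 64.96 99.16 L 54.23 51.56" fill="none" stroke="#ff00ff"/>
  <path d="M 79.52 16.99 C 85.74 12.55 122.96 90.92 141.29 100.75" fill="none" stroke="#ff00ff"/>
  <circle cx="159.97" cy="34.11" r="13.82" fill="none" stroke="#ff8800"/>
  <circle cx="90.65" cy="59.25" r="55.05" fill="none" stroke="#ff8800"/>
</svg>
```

G21
G90
G0 X5.21 Y5.00
M4 S779
G01 X237.82 Y38.20 F807
G01 X20.56 Y150.51
M5
G0 X96.82 Y107.28
M4 S779
G01 X235.23 Y5.66 F807
G01 X97.08 Y150.93
G01 X64.96 Y56.82
G01 X54.23 Y104.42
M5
G0 X79.52 Y138.99
M4 S779
G01 X89.22 Y129.16 F807
G01 X105.86 Y102.46
G01 X124.78 Y73.09
G01 X141.29 Y55.23
M5
G0 X173.79 Y121.87
M4 S534
G01 X169.74 Y131.64 F1798
G01 X159.97 Y135.69
G01 X150.20 Y131.64
G01 X146.15 Y121.87
G01 X150.20 Y112.10
G01 X159.97 Y108.05
G01 X169.74 Y112.10
G01 X173.79 Y121.87
M5
G0 X145.70 Y96.73
M4 S534
G01 X129.58 Y135.66 F1798
G01 X90.65 Y151.78
G01 X51.72 Y135.66
G01 X35.60 Y96.73
G01 X51.72 Y57.80
G01 X90.65 Y41.68
G01 X129.58 Y57.80
G01 X145.70 Y96.73
M5
G0 X0.00 Y0.00

viewBox `0 0 257.50 155.98` with mm width/height → 1 unit = 1 mm. Flip: y_m = 155.98 − y_svg.

**Shape 1** — `<path>` open polyline, stroke `#ff00ff` → cut (S779, F807). Machine vertices: (5.21,5.00) → (237.82,38.20) → (20.56,150.51). Open path.

**Shape 2** — `<path>` open polyline, stroke `#ff00ff` → cut (S779, F807). Machine vertices: (96.82,107.28) → (235.23,5.66) → (97.08,150.93) → (64.96,56.82) → (54.23,104.42). Open path.

**Shape 3** — `<path>` cubic bezier, stroke `#ff00ff` → cut (S779, F807). Control points (SVG): P0=(79.52,16.99), P1=(85.74,12.55), P2=(122.96,90.92), P3=(141.29,100.75); sampled at t=k/4. Machine vertices: (79.52,138.99) → (89.22,129.16) → (105.86,102.46) → (124.78,73.09) → (141.29,55.23). Open path.

**Shape 4** — `<circle>` circle, stroke `#ff8800` → score (S534, F1798). Machine vertices: (173.79,121.87) → (169.74,131.64) → (159.97,135.69) → (150.20,131.64) → (146.15,121.87) → (150.20,112.10) → (159.97,108.05) → (169.74,112.10) → (173.79,121.87). Closed: final G1 returns to the first vertex.

**Shape 5** — `<circle>` circle, stroke `#ff8800` → score (S534, F1798). Machine vertices: (145.70,96.73) → (129.58,135.66) → (90.65,151.78) → (51.72,135.66) → (35.60,96.73) → (51.72,57.80) → (90.65,41.68) → (129.58,57.80) → (145.70,96.73). Closed: final G1 returns to the first vertex.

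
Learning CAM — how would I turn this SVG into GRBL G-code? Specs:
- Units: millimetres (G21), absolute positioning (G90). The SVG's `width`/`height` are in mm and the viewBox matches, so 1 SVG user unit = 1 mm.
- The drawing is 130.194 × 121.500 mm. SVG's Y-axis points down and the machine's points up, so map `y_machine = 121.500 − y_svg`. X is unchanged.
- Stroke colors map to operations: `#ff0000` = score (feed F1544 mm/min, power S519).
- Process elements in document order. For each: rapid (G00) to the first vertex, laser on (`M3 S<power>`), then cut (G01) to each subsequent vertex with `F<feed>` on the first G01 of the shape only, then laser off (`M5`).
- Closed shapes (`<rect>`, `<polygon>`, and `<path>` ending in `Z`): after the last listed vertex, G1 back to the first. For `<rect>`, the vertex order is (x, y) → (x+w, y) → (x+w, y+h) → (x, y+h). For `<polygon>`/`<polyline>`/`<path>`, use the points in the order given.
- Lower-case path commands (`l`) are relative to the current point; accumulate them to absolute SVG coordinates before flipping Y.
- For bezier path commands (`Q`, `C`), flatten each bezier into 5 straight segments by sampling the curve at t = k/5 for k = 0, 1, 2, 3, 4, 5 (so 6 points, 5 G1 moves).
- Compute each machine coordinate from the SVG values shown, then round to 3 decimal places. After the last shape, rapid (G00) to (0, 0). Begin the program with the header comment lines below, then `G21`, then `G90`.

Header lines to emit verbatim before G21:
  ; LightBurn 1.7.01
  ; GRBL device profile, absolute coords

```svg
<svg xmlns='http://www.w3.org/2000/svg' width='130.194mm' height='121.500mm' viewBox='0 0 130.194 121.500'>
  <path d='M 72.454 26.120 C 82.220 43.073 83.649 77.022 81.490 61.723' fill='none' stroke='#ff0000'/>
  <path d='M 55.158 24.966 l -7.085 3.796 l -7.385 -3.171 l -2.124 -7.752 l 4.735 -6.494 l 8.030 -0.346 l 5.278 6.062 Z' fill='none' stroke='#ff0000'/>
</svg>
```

viewBox `0 0 130.194 121.500` with mm width/height → 1 unit = 1 mm. Flip: y_m = 121.500 − y_svg.

**Shape 1** — `<path>` cubic bezier, stroke `#ff0000` → score (S519, F1544). Control points (SVG): P0=(72.454,26.120), P1=(82.220,43.073), P2=(83.649,77.022), P3=(81.490,61.723); sampled at t=k/5. Machine vertices: (72.454,95.380) → (77.351,83.699) → (80.475,71.118) → (82.055,60.818) → (82.317,55.977) → (81.490,59.777). Open path.

**Shape 2** — `<path>` regular polygon, stroke `#ff0000` → score (S519, F1544). Machine vertices: (55.158,96.534) → (48.073,92.738) → (40.688,95.909) → (38.564,103.661) → (43.299,110.155) → (51.329,110.501) → (56.607,104.439) → (55.158,96.534). Closed: final G1 returns to the first vertex.

; LightBurn 1.7.01
; GRBL device profile, absolute coords
G21
G90
G00 X72.454 Y95.380
M3 S519
G01 X77.351 Y83.699 F1544
G01 X80.475 Y71.118
G01 X82.055 Y60.818
G01 X82.317 Y55.977
G01 X81.490 Y59.777
M5
G00 X55.158 Y96.534
M3 S519
G01 X48.073 Y92.738 F1544
G01 X40.688 Y95.909
G01 X38.564 Y103.661
G01 X43.299 Y110.155
G01 X51.329 Y110.501
G01 X56.607 Y104.439
G01 X55.158 Y96.534
M5
G00 X0.000 Y0.000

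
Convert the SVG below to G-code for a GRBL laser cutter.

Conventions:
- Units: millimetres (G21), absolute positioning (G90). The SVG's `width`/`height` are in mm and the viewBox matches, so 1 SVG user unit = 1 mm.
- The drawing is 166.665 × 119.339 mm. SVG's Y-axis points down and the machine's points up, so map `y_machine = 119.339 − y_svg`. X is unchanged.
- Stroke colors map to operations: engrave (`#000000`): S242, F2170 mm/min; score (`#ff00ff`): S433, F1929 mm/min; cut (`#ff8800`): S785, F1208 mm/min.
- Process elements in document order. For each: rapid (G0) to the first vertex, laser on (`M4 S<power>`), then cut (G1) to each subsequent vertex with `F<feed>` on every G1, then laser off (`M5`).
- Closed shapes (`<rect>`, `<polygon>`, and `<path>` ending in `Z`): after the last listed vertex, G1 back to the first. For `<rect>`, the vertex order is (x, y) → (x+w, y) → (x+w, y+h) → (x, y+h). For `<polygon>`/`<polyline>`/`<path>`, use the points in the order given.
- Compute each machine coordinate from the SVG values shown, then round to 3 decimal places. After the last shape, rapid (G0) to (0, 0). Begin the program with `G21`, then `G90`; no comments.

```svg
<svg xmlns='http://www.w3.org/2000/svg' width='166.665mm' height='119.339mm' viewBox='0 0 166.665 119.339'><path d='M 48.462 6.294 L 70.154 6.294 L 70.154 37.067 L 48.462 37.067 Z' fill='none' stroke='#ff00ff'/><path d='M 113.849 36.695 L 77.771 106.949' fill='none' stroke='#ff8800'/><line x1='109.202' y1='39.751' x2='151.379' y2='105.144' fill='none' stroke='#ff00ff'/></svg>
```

G21
G90
G0 X48.462 Y113.045
M4 S433
G1 X70.154 Y113.045 F1929
G1 X70.154 Y82.272 F1929
G1 X48.462 Y82.272 F1929
G1 X48.462 Y113.045 F1929
M5
G0 X113.849 Y82.644
M4 S785
G1 X77.771 Y12.390 F1208
M5
G0 X109.202 Y79.588
M4 S433
G1 X151.379 Y14.195 F1929
M5
G0 X0.000 Y0.000

Since the viewBox matches the mm dimensions, user units are millimetres directly. The only transform is the Y-flip y_m = 119.339 − y_svg.

Shape 1 is a rectangle drawn with `<path>`. Its stroke #ff00ff means score at S433, F1929. After flipping Y the toolpath is (48.462,113.045) → (70.154,113.045) → (70.154,82.272) → (48.462,82.272) → (48.462,113.045), returning to the start.

Shape 2 is a line segment drawn with `<path>`. Its stroke #ff8800 means cut at S785, F1208. After flipping Y the toolpath is (113.849,82.644) → (77.771,12.390).

Shape 3 is a line segment drawn with `<line>`. Its stroke #ff00ff means score at S433, F1929. After flipping Y the toolpath is (109.202,79.588) → (151.379,14.195).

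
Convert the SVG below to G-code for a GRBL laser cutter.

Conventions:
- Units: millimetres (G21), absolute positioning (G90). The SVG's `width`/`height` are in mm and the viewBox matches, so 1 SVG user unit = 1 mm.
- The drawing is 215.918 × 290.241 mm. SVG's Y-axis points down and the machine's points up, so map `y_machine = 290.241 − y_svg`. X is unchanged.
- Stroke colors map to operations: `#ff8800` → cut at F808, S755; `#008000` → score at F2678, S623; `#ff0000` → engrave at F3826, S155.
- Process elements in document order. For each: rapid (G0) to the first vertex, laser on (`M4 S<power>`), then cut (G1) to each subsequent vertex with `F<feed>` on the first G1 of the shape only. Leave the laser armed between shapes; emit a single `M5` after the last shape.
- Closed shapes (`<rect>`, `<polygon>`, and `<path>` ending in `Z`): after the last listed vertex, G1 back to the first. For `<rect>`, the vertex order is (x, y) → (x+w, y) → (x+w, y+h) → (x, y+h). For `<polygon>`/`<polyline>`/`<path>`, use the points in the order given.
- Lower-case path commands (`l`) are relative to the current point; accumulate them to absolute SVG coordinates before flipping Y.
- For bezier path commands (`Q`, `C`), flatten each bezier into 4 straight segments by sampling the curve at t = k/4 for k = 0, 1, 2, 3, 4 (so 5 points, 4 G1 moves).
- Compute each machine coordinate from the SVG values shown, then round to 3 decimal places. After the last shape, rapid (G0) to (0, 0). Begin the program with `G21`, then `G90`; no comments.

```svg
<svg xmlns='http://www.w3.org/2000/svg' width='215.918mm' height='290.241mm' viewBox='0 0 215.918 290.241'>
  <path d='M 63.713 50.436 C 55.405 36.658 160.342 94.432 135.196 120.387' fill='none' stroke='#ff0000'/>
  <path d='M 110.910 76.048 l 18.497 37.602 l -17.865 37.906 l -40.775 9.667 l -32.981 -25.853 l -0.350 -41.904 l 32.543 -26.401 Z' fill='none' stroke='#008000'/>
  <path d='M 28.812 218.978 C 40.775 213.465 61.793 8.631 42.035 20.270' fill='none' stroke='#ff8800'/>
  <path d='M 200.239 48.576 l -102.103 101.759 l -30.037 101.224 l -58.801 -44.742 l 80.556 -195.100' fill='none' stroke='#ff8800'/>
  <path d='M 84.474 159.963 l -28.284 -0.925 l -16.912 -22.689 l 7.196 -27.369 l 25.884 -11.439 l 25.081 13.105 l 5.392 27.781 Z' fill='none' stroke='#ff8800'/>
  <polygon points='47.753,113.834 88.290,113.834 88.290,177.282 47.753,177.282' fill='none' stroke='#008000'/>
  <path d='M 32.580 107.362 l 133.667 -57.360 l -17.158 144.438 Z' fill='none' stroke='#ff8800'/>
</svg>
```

viewBox `0 0 215.918 290.241` with mm width/height → 1 unit = 1 mm. Flip: y_m = 290.241 − y_svg.

**Shape 1** — `<path>` cubic bezier, stroke `#ff0000` → engrave (S155, F3826). Control points (SVG): P0=(63.713,50.436), P1=(55.405,36.658), P2=(160.342,94.432), P3=(135.196,120.387); sampled at t=k/4. Machine vertices: (63.713,239.805) → (74.913,238.338) → (105.769,219.729) → (133.467,193.671) → (135.196,169.854). Open path.

**Shape 2** — `<path>` regular polygon, stroke `#008000` → score (S623, F2678). Machine vertices: (110.910,214.193) → (129.407,176.591) → (111.542,138.685) → (70.767,129.018) → (37.786,154.871) → (37.436,196.775) → (69.979,223.176) → (110.910,214.193). Closed: final G1 returns to the first vertex.

**Shape 3** — `<path>` cubic bezier, stroke `#ff8800` → cut (S755, F808). Control points (SVG): P0=(28.812,218.978), P1=(40.775,213.465), P2=(61.793,8.631), P3=(42.035,20.270); sampled at t=k/4. Machine vertices: (28.812,71.263) → (38.703,106.274) → (47.319,177.049) → (49.987,244.608) → (42.035,269.971). Open path.

**Shape 4** — `<path>` open polyline, stroke `#ff8800` → cut (S755, F808). Machine vertices: (200.239,241.665) → (98.136,139.906) → (68.099,38.682) → (9.298,83.424) → (89.854,278.524). Open path.

**Shape 5** — `<path>` regular polygon, stroke `#ff8800` → cut (S755, F808). Machine vertices: (84.474,130.278) → (56.190,131.203) → (39.278,153.892) → (46.474,181.261) → (72.358,192.700) → (97.439,179.595) → (102.831,151.814) → (84.474,130.278). Closed: final G1 returns to the first vertex.

**Shape 6** — `<polygon>` rectangle, stroke `#008000` → score (S623, F2678). Machine vertices: (47.753,176.407) → (88.290,176.407) → (88.290,112.959) → (47.753,112.959) → (47.753,176.407). Closed: final G1 returns to the first vertex.

**Shape 7** — `<path>` regular polygon, stroke `#ff8800` → cut (S755, F808). Machine vertices: (32.580,182.879) → (166.247,240.239) → (149.089,95.801) → (32.580,182.879). Closed: final G1 returns to the first vertex.

G21
G90
G0 X63.713 Y239.805
M4 S155
G1 X74.913 Y238.338 F3826
G1 X105.769 Y219.729
G1 X133.467 Y193.671
G1 X135.196 Y169.854
G0 X110.910 Y214.193
M4 S623
G1 X129.407 Y176.591 F2678
G1 X111.542 Y138.685
G1 X70.767 Y129.018
G1 X37.786 Y154.871
G1 X37.436 Y196.775
G1 X69.979 Y223.176
G1 X110.910 Y214.193
G0 X28.812 Y71.263
M4 S755
G1 X38.703 Y106.274 F808
G1 X47.319 Y177.049
G1 X49.987 Y244.608
G1 X42.035 Y269.971
G0 X200.239 Y241.665
M4 S755
G1 X98.136 Y139.906 F808
G1 X68.099 Y38.682
G1 X9.298 Y83.424
G1 X89.854 Y278.524
G0 X84.474 Y130.278
M4 S755
G1 X56.190 Y131.203 F808
G1 X39.278 Y153.892
G1 X46.474 Y181.261
G1 X72.358 Y192.700
G1 X97.439 Y179.595
G1 X102.831 Y151.814
G1 X84.474 Y130.278
G0 X47.753 Y176.407
M4 S623
G1 X88.290 Y176.407 F2678
G1 X88.290 Y112.959
G1 X47.753 Y112.959
G1 X47.753 Y176.407
G0 X32.580 Y182.879
M4 S755
G1 X166.247 Y240.239 F808
G1 X149.089 Y95.801
G1 X32.580 Y182.879
M5
G0 X0.000 Y0.000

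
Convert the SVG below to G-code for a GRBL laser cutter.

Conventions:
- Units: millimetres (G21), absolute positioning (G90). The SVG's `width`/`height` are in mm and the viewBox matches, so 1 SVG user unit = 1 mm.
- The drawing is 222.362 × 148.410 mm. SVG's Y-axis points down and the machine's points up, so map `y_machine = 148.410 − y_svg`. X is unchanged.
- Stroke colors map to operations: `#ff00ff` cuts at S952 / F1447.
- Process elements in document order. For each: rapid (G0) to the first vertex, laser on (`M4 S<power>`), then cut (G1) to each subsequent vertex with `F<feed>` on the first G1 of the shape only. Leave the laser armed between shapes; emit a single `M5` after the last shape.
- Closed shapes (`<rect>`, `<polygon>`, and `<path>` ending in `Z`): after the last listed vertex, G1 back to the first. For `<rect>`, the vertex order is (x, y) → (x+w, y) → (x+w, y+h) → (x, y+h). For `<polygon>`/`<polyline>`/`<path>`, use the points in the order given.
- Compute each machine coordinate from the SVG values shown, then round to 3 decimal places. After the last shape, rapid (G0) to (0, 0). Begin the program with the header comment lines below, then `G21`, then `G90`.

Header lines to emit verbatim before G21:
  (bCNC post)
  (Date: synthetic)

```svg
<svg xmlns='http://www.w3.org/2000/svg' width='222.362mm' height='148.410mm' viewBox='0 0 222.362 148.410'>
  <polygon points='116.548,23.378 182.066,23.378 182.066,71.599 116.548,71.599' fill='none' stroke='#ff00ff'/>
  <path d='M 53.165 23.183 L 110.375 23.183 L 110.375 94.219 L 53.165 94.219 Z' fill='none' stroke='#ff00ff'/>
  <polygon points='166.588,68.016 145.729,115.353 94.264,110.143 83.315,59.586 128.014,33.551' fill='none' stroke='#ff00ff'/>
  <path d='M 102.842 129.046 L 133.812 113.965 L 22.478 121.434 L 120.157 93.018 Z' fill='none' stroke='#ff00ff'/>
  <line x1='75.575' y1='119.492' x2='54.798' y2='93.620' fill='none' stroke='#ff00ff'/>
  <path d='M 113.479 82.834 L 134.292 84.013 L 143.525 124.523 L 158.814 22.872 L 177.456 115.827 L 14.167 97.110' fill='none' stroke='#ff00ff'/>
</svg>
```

(bCNC post)
(Date: synthetic)
G21
G90
G0 X116.548 Y125.032
M4 S952
G1 X182.066 Y125.032 F1447
G1 X182.066 Y76.811
G1 X116.548 Y76.811
G1 X116.548 Y125.032
G0 X53.165 Y125.227
M4 S952
G1 X110.375 Y125.227 F1447
G1 X110.375 Y54.191
G1 X53.165 Y54.191
G1 X53.165 Y125.227
G0 X166.588 Y80.394
M4 S952
G1 X145.729 Y33.057 F1447
G1 X94.264 Y38.267
G1 X83.315 Y88.824
G1 X128.014 Y114.859
G1 X166.588 Y80.394
G0 X102.842 Y19.364
M4 S952
G1 X133.812 Y34.445 F1447
G1 X22.478 Y26.976
G1 X120.157 Y55.392
G1 X102.842 Y19.364
G0 X75.575 Y28.918
M4 S952
G1 X54.798 Y54.790 F1447
G0 X113.479 Y65.576
M4 S952
G1 X134.292 Y64.397 F1447
G1 X143.525 Y23.887
G1 X158.814 Y125.538
G1 X177.456 Y32.583
G1 X14.167 Y51.300
M5
G0 X0.000 Y0.000

viewBox `0 0 222.362 148.410` with mm width/height → 1 unit = 1 mm. Flip: y_m = 148.410 − y_svg.

**Shape 1** — `<polygon>` rectangle, stroke `#ff00ff` → cut (S952, F1447). Machine vertices: (116.548,125.032) → (182.066,125.032) → (182.066,76.811) → (116.548,76.811) → (116.548,125.032). Closed: final G1 returns to the first vertex.

**Shape 2** — `<path>` rectangle, stroke `#ff00ff` → cut (S952, F1447). Machine vertices: (53.165,125.227) → (110.375,125.227) → (110.375,54.191) → (53.165,54.191) → (53.165,125.227). Closed: final G1 returns to the first vertex.

**Shape 3** — `<polygon>` regular polygon, stroke `#ff00ff` → cut (S952, F1447). Machine vertices: (166.588,80.394) → (145.729,33.057) → (94.264,38.267) → (83.315,88.824) → (128.014,114.859) → (166.588,80.394). Closed: final G1 returns to the first vertex.

**Shape 4** — `<path>` closed polygon, stroke `#ff00ff` → cut (S952, F1447). Machine vertices: (102.842,19.364) → (133.812,34.445) → (22.478,26.976) → (120.157,55.392) → (102.842,19.364). Closed: final G1 returns to the first vertex.

**Shape 5** — `<line>` line segment, stroke `#ff00ff` → cut (S952, F1447). Machine vertices: (75.575,28.918) → (54.798,54.790). Open path.

**Shape 6** — `<path>` open polyline, stroke `#ff00ff` → cut (S952, F1447). Machine vertices: (113.479,65.576) → (134.292,64.397) → (143.525,23.887) → (158.814,125.538) → (177.456,32.583) → (14.167,51.300). Open path.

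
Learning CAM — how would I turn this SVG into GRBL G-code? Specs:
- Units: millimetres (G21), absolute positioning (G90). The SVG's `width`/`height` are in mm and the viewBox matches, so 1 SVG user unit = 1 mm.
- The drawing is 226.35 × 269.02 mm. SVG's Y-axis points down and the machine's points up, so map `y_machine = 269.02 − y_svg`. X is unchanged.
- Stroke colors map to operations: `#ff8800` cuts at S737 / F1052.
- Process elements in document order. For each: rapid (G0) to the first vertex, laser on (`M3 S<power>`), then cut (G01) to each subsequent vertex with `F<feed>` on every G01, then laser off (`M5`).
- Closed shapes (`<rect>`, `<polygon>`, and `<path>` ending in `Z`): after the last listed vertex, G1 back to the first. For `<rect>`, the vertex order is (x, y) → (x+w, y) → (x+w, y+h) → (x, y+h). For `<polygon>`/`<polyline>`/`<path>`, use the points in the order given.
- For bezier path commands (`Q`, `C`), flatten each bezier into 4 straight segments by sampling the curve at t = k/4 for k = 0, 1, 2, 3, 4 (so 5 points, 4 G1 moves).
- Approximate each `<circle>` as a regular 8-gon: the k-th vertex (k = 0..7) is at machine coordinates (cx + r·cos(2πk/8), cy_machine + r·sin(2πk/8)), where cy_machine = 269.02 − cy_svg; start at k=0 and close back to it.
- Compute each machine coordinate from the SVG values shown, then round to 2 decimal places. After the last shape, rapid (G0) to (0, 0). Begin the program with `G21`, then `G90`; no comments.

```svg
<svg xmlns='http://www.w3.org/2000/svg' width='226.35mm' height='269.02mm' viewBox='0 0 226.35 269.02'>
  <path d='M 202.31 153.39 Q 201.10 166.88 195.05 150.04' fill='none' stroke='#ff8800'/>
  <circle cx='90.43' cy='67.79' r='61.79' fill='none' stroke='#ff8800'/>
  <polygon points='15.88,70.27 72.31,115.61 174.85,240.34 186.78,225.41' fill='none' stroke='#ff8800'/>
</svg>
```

viewBox `0 0 226.35 269.02` with mm width/height → 1 unit = 1 mm. Flip: y_m = 269.02 − y_svg.

**Shape 1** — `<path>` quadratic bezier, stroke `#ff8800` → cut (S737, F1052). Control points (SVG): P0=(202.31,153.39), P1=(201.10,166.88), P2=(195.05,150.04); sampled at t=k/4. Machine vertices: (202.31,115.63) → (201.40,110.78) → (199.89,109.72) → (197.77,112.46) → (195.05,118.98). Open path.

**Shape 2** — `<circle>` circle, stroke `#ff8800` → cut (S737, F1052). Machine vertices: (152.22,201.23) → (134.12,244.92) → (90.43,263.02) → (46.74,244.92) → (28.64,201.23) → (46.74,157.54) → (90.43,139.44) → (134.12,157.54) → (152.22,201.23). Closed: final G1 returns to the first vertex.

**Shape 3** — `<polygon>` closed polygon, stroke `#ff8800` → cut (S737, F1052). Machine vertices: (15.88,198.75) → (72.31,153.41) → (174.85,28.68) → (186.78,43.61) → (15.88,198.75). Closed: final G1 returns to the first vertex.

G21
G90
G0 X202.31 Y115.63
M3 S737
G01 X201.40 Y110.78 F1052
G01 X199.89 Y109.72 F1052
G01 X197.77 Y112.46 F1052
G01 X195.05 Y118.98 F1052
M5
G0 X152.22 Y201.23
M3 S737
G01 X134.12 Y244.92 F1052
G01 X90.43 Y263.02 F1052
G01 X46.74 Y244.92 F1052
G01 X28.64 Y201.23 F1052
G01 X46.74 Y157.54 F1052
G01 X90.43 Y139.44 F1052
G01 X134.12 Y157.54 F1052
G01 X152.22 Y201.23 F1052
M5
G0 X15.88 Y198.75
M3 S737
G01 X72.31 Y153.41 F1052
G01 X174.85 Y28.68 F1052
G01 X186.78 Y43.61 F1052
G01 X15.88 Y198.75 F1052
M5
G0 X0.00 Y0.00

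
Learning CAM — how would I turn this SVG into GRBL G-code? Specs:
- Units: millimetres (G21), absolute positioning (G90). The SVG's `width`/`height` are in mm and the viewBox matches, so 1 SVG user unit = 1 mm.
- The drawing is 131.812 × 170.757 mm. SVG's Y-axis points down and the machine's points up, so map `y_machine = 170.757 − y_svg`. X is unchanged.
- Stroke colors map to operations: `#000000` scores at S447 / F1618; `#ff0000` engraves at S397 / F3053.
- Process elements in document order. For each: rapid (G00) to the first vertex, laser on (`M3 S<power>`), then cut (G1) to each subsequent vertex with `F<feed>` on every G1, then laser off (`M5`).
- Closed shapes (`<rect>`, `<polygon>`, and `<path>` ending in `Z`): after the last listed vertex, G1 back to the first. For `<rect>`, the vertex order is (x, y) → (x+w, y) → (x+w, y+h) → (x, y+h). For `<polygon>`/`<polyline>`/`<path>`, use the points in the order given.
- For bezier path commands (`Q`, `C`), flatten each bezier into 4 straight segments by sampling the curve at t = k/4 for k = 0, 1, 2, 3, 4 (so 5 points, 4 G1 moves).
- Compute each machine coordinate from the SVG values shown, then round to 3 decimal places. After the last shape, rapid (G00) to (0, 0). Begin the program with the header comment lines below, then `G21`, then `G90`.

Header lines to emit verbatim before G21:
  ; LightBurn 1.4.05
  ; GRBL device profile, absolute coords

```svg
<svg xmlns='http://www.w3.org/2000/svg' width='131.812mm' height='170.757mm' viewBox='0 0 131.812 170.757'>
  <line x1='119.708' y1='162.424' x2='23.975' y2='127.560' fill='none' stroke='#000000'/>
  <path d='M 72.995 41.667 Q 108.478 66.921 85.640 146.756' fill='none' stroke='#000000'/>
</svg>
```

; LightBurn 1.4.05
; GRBL device profile, absolute coords
G21
G90
G00 X119.708 Y8.333
M3 S447
G1 X23.975 Y43.197 F1618
M5
G00 X72.995 Y129.090
M3 S447
G1 X87.091 Y113.052 F1618
G1 X93.898 Y90.191 F1618
G1 X93.414 Y60.507 F1618
G1 X85.640 Y24.001 F1618
M5
G00 X0.000 Y0.000

Since the viewBox matches the mm dimensions, user units are millimetres directly. The only transform is the Y-flip y_m = 170.757 − y_svg.

Shape 1 is a line segment drawn with `<line>`. Its stroke #000000 means score at S447, F1618. After flipping Y the toolpath is (119.708,8.333) → (23.975,43.197).

Shape 2 is a quadratic bezier drawn with `<path>`. Its stroke #000000 means score at S447, F1618. After flipping Y the toolpath is (72.995,129.090) → (87.091,113.052) → (93.898,90.191) → (93.414,60.507) → (85.640,24.001).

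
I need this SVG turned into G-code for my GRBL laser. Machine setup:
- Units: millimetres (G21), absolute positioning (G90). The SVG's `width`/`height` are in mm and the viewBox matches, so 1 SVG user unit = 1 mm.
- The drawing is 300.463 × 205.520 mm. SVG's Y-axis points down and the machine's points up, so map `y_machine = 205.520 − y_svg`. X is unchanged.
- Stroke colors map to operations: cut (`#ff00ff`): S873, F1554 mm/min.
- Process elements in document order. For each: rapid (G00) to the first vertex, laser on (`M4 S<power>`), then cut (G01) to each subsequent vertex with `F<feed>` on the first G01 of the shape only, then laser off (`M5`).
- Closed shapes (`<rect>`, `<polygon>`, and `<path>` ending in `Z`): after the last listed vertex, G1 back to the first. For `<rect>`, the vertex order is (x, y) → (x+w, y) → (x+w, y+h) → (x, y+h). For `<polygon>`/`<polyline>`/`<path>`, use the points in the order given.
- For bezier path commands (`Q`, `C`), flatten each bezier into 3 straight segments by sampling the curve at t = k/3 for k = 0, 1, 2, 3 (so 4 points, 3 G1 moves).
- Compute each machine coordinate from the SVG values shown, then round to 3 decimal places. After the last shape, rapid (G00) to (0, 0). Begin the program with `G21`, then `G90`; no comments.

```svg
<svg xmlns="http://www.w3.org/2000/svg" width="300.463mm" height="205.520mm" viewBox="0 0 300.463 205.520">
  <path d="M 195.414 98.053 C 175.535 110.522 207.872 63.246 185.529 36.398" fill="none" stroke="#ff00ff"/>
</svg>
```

G21
G90
G00 X195.414 Y107.467
M4 S873
G01 X188.981 Y111.944 F1554
G01 X193.604 Y138.434
G01 X185.529 Y169.122
M5
G00 X0.000 Y0.000

viewBox `0 0 300.463 205.520` with mm width/height → 1 unit = 1 mm. Flip: y_m = 205.520 − y_svg.

**Shape 1** — `<path>` cubic bezier, stroke `#ff00ff` → cut (S873, F1554). Control points (SVG): P0=(195.414,98.053), P1=(175.535,110.522), P2=(207.872,63.246), P3=(185.529,36.398); sampled at t=k/3. Machine vertices: (195.414,107.467) → (188.981,111.944) → (193.604,138.434) → (185.529,169.122). Open path.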